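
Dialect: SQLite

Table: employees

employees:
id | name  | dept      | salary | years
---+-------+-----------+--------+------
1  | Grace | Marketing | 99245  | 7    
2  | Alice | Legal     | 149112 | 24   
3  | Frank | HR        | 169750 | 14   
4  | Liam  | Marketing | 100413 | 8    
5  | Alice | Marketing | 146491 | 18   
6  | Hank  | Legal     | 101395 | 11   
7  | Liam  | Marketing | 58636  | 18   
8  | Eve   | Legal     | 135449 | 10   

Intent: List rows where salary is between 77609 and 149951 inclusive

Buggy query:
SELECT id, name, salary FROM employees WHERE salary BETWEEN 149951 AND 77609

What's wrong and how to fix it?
Bug: BETWEEN expects the lower bound first; with 149951 AND 77609 the range is empty

Fix: Write BETWEEN 77609 AND 149951

Corrected query:
SELECT id, name, salary FROM employees WHERE salary BETWEEN 77609 AND 149951

Result:
id | name  | salary
---+-------+-------
1  | Grace | 99245 
2  | Alice | 149112
4  | Liam  | 100413
5  | Alice | 146491
6  | Hank  | 101395
8  | Eve   | 135449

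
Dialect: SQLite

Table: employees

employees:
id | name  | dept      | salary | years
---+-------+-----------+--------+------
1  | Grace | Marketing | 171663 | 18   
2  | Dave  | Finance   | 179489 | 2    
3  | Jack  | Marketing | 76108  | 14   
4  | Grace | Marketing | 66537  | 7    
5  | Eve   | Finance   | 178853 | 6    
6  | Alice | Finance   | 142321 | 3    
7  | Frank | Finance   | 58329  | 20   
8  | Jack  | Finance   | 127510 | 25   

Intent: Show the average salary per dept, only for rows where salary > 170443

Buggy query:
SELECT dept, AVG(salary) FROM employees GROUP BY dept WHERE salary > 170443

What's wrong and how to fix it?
Bug: Row-level WHERE must come before GROUP BY in the clause order

Fix: Place WHERE between FROM and GROUP BY

Corrected query:
SELECT dept, AVG(salary) FROM employees WHERE salary > 170443 GROUP BY dept

Result:
dept      | AVG(salary)
----------+------------
Finance   | 179171     
Marketing | 171663     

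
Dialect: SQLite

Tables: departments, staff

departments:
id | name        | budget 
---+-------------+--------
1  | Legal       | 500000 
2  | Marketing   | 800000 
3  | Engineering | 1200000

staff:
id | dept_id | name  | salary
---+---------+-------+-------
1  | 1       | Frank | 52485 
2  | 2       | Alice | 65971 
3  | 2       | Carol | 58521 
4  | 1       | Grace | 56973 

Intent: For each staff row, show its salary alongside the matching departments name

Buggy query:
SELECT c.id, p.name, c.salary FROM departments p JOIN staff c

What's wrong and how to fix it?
Bug: JOIN with no ON clause produces a cartesian product; every staff row pairs with every departments row

Fix: Add ON c.dept_id = p.id to the JOIN

Corrected query:
SELECT c.id, p.name, c.salary FROM departments p JOIN staff c ON c.dept_id = p.id

Result:
id | name      | salary
---+-----------+-------
1  | Legal     | 52485 
2  | Marketing | 65971 
3  | Marketing | 58521 
4  | Legal     | 56973 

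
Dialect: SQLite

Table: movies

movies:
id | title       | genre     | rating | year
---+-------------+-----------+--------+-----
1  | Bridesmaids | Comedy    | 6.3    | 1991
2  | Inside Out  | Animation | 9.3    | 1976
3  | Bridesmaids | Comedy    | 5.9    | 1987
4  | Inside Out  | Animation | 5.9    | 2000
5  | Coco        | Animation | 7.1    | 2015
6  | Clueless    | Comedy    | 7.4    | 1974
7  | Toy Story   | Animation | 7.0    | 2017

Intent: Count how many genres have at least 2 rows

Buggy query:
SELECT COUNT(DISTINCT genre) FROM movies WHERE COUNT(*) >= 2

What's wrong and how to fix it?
Bug: COUNT(*) cannot appear in WHERE; the per-group count doesn't exist yet

Fix: Group first with HAVING COUNT(*) >= 2, then COUNT the resulting groups

Corrected query:
SELECT COUNT(*) FROM (SELECT genre FROM movies GROUP BY genre HAVING COUNT(*) >= 2)

Result:
COUNT(*)
--------
2       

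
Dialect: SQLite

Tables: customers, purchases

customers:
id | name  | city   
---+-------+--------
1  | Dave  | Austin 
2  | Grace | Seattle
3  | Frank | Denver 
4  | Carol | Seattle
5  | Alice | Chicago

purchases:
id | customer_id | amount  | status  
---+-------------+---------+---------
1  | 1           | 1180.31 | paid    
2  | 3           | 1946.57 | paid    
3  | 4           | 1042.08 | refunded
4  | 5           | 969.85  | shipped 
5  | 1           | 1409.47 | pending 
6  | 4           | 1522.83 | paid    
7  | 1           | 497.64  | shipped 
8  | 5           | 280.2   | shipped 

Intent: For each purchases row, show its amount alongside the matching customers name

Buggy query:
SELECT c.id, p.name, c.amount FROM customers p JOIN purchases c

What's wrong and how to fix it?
Bug: JOIN with no ON clause produces a cartesian product; every purchases row pairs with every customers row

Fix: Specify the join condition linking the foreign key to the parent id

Corrected query:
SELECT c.id, p.name, c.amount FROM customers p JOIN purchases c ON c.customer_id = p.id

Result:
id | name  | amount 
---+-------+--------
1  | Dave  | 1180.31
2  | Frank | 1946.57
3  | Carol | 1042.08
4  | Alice | 969.85 
5  | Dave  | 1409.47
6  | Carol | 1522.83
7  | Dave  | 497.64 
8  | Alice | 280.2  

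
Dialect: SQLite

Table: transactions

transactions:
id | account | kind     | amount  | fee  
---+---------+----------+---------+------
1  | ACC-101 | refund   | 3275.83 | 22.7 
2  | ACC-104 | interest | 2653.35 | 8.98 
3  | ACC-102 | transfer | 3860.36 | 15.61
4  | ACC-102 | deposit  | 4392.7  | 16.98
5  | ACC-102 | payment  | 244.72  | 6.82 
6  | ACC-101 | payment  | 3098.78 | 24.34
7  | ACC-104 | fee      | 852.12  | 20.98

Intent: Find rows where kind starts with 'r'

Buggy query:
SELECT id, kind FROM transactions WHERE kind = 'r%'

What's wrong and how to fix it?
Bug: '=' compares the literal string including the % character; pattern matching needs LIKE

Fix: Replace '=' with LIKE so 'r%' is treated as a pattern

Corrected query:
SELECT id, kind FROM transactions WHERE kind LIKE 'r%'

Result:
id | kind  
---+-------
1  | refund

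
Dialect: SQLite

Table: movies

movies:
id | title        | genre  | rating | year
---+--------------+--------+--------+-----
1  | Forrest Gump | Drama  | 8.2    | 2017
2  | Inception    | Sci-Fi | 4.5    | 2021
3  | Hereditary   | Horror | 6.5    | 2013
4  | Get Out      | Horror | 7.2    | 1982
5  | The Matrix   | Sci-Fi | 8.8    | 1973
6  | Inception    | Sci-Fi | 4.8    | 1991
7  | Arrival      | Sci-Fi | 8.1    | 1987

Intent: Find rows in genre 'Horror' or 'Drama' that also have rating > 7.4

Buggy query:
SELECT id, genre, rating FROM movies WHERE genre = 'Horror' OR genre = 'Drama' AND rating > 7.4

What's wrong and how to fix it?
Bug: Without parentheses, AND is evaluated before OR, so the rating filter only applies to the 'Drama' branch

Fix: Add parentheses around the OR so the AND applies to both alternatives

Corrected query:
SELECT id, genre, rating FROM movies WHERE (genre = 'Horror' OR genre = 'Drama') AND rating > 7.4

Result:
id | genre | rating
---+-------+-------
1  | Drama | 8.2   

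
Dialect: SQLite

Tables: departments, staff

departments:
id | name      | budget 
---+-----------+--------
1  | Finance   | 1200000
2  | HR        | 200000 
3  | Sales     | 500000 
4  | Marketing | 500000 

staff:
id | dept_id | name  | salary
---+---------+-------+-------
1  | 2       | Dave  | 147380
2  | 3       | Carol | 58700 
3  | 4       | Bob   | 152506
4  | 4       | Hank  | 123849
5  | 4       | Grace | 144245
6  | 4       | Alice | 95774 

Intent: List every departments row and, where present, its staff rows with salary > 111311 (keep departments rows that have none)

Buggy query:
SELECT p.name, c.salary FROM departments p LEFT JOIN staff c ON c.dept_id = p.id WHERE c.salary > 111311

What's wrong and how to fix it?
Bug: Filtering c.salary in WHERE discards the NULL rows produced by LEFT JOIN, turning it into an inner join

Fix: Put 'c.salary > 111311' in the JOIN's ON clause instead of WHERE

Corrected query:
SELECT p.name, c.salary FROM departments p LEFT JOIN staff c ON c.dept_id = p.id AND c.salary > 111311

Result:
name      | salary
----------+-------
Finance   | NULL  
HR        | 147380
Sales     | NULL  
Marketing | 123849
Marketing | 144245
Marketing | 152506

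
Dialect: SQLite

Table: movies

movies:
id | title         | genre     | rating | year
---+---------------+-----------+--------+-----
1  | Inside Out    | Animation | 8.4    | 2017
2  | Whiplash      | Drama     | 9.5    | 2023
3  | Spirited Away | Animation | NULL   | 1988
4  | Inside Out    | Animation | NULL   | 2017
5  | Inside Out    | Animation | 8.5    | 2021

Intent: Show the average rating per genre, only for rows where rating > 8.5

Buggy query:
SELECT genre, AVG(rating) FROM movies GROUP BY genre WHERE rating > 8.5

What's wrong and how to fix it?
Bug: Row-level WHERE must come before GROUP BY in the clause order

Fix: Place WHERE between FROM and GROUP BY

Corrected query:
SELECT genre, AVG(rating) FROM movies WHERE rating > 8.5 GROUP BY genre

Result:
genre | AVG(rating)
------+------------
Drama | 9.5        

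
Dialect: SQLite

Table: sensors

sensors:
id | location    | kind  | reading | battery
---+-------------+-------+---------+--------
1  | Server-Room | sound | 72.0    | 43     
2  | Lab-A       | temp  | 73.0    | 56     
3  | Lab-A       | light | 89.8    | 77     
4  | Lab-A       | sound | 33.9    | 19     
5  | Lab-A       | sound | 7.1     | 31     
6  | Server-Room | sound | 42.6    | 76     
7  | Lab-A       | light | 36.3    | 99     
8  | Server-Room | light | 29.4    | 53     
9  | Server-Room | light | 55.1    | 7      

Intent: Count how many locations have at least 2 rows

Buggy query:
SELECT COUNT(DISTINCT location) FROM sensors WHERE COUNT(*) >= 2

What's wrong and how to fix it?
Bug: WHERE filters individual rows, not groups, so a group-level COUNT is invalid there

Fix: Group first with HAVING COUNT(*) >= 2, then COUNT the resulting groups

Corrected query:
SELECT COUNT(*) FROM (SELECT location FROM sensors GROUP BY location HAVING COUNT(*) >= 2)

Result:
COUNT(*)
--------
2       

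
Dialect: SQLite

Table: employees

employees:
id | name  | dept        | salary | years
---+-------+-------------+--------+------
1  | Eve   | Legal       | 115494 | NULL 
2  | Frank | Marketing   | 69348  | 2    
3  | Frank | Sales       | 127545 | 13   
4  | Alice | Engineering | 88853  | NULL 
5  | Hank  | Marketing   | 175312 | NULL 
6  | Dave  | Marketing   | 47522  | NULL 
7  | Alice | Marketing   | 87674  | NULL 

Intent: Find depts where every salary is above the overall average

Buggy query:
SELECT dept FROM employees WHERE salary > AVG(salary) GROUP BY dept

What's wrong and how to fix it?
Bug: AVG() is an aggregate; it can't sit directly in WHERE

Fix: Use a subquery for AVG and a HAVING MIN(...) filter so the condition holds for every row in the group

Corrected query:
SELECT dept FROM employees GROUP BY dept HAVING MIN(salary) > (SELECT AVG(salary) FROM employees)

Result:
dept 
-----
Legal
Sales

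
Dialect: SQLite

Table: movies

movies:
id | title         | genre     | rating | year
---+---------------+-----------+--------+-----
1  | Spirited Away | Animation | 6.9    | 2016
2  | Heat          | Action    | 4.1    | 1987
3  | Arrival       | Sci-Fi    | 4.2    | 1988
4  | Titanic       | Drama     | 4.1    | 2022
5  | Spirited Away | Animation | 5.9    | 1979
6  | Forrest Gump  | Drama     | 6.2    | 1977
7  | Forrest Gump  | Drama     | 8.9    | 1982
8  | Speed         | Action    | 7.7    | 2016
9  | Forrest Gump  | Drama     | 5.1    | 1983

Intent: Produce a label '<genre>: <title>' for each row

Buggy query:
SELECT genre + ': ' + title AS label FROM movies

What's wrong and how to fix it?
Bug: '+' is numeric addition; on text columns SQLite converts them to 0 instead of concatenating

Fix: Replace + with || to concatenate text

Corrected query:
SELECT genre || ': ' || title AS label FROM movies

Result:
label                   
------------------------
Animation: Spirited Away
Action: Heat            
Sci-Fi: Arrival         
Drama: Titanic          
Animation: Spirited Away
Drama: Forrest Gump     
Drama: Forrest Gump     
Action: Speed           
Drama: Forrest Gump     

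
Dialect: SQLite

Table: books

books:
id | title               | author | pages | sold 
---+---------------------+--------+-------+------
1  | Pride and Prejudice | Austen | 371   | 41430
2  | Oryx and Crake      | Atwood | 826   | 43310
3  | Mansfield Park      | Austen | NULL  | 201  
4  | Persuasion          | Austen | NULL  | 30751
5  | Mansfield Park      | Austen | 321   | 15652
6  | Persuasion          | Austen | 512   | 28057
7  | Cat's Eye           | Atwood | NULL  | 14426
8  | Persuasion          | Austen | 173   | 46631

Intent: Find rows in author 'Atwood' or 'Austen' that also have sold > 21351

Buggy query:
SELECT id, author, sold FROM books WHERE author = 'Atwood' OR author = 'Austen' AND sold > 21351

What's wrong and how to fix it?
Bug: Without parentheses, AND is evaluated before OR, so the sold filter only applies to the 'Austen' branch

Fix: Group the OR with parentheses (or use IN), then AND the threshold

Corrected query:
SELECT id, author, sold FROM books WHERE (author = 'Atwood' OR author = 'Austen') AND sold > 21351

Result:
id | author | sold 
---+--------+------
1  | Austen | 41430
2  | Atwood | 43310
4  | Austen | 30751
6  | Austen | 28057
8  | Austen | 46631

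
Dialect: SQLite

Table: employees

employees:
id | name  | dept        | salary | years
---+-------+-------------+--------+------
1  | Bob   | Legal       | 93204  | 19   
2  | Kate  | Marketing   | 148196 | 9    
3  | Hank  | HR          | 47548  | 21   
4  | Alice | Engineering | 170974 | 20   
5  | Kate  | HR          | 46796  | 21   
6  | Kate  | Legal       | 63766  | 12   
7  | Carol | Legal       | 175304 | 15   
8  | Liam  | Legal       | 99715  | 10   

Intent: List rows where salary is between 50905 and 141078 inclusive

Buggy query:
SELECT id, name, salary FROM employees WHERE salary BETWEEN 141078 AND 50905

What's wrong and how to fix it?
Bug: The bounds are reversed; BETWEEN a AND b requires a <= b to match anything

Fix: Swap the bounds so the smaller value comes first

Corrected query:
SELECT id, name, salary FROM employees WHERE salary BETWEEN 50905 AND 141078

Result:
id | name | salary
---+------+-------
1  | Bob  | 93204 
6  | Kate | 63766 
8  | Liam | 99715 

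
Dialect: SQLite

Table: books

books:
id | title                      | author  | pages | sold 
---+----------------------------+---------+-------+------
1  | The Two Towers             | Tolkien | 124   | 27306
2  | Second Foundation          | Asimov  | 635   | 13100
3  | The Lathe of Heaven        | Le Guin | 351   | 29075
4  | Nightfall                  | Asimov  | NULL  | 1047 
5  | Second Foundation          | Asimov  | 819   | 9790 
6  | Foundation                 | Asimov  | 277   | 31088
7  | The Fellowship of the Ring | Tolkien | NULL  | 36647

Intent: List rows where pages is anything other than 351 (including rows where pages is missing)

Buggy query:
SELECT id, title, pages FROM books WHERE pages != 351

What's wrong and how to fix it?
Bug: 'pages != 351' is unknown when pages is NULL, so NULL rows are silently excluded

Fix: Handle NULL separately with IS NULL alongside the inequality

Corrected query:
SELECT id, title, pages FROM books WHERE pages != 351 OR pages IS NULL

Result:
id | title                      | pages
---+----------------------------+------
1  | The Two Towers             | 124  
2  | Second Foundation          | 635  
4  | Nightfall                  | NULL 
5  | Second Foundation          | 819  
6  | Foundation                 | 277  
7  | The Fellowship of the Ring | NULL 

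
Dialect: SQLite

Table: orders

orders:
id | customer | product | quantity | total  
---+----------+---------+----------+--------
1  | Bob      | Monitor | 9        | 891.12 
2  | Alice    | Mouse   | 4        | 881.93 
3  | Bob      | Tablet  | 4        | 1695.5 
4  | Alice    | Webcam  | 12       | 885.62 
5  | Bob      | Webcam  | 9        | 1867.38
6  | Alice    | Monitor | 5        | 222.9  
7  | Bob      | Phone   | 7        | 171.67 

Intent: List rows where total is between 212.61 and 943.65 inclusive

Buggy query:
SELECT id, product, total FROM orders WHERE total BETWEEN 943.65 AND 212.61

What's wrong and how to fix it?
Bug: The bounds are reversed; BETWEEN a AND b requires a <= b to match anything

Fix: Swap the bounds so the smaller value comes first

Corrected query:
SELECT id, product, total FROM orders WHERE total BETWEEN 212.61 AND 943.65

Result:
id | product | total 
---+---------+-------
1  | Monitor | 891.12
2  | Mouse   | 881.93
4  | Webcam  | 885.62
6  | Monitor | 222.9 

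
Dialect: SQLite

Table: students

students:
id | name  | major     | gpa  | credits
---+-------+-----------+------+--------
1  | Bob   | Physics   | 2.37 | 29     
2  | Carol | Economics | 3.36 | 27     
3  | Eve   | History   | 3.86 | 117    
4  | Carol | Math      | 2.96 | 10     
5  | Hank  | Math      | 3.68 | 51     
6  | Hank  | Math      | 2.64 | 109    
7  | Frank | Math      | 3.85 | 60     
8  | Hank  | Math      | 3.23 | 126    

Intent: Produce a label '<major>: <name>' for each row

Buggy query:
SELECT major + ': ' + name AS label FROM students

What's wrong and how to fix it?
Bug: SQLite uses || for string concatenation; + coerces text to numbers (yielding 0)

Fix: Use the || operator for string concatenation

Corrected query:
SELECT major || ': ' || name AS label FROM students

Result:
label           
----------------
Physics: Bob    
Economics: Carol
History: Eve    
Math: Carol     
Math: Hank      
Math: Hank      
Math: Frank     
Math: Hank      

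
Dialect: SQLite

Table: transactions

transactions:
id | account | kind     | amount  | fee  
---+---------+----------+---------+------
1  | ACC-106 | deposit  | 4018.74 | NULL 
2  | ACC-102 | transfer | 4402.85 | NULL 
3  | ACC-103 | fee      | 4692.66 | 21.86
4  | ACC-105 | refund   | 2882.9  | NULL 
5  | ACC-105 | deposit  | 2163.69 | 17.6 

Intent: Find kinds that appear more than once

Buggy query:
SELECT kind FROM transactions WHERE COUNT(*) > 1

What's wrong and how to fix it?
Bug: WHERE can't reference COUNT(*); aggregates are computed after WHERE

Fix: GROUP BY kind, then filter groups with HAVING COUNT(*) > 1

Corrected query:
SELECT kind FROM transactions GROUP BY kind HAVING COUNT(*) > 1

Result:
kind   
-------
deposit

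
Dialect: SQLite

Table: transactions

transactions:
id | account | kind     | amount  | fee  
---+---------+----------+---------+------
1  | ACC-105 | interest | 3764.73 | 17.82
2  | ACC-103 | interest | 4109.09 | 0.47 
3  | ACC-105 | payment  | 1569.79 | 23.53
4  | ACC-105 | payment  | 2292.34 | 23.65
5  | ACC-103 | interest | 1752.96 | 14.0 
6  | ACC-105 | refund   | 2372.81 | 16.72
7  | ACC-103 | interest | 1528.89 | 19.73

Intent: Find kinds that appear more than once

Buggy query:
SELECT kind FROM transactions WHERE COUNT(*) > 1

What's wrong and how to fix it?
Bug: WHERE can't reference COUNT(*); aggregates are computed after WHERE

Fix: Group first, then use HAVING for the count condition

Corrected query:
SELECT kind FROM transactions GROUP BY kind HAVING COUNT(*) > 1

Result:
kind    
--------
interest
payment 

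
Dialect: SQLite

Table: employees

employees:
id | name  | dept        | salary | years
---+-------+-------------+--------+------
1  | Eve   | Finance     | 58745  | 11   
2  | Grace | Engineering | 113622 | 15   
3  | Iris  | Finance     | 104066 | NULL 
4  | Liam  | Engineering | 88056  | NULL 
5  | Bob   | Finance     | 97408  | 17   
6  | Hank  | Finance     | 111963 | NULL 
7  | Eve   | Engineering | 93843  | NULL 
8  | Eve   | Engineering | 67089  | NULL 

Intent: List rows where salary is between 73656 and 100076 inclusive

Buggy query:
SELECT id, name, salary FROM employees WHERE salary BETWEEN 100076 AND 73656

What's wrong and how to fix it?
Bug: BETWEEN expects the lower bound first; with 100076 AND 73656 the range is empty

Fix: Write BETWEEN 73656 AND 100076

Corrected query:
SELECT id, name, salary FROM employees WHERE salary BETWEEN 73656 AND 100076

Result:
id | name | salary
---+------+-------
4  | Liam | 88056 
5  | Bob  | 97408 
7  | Eve  | 93843 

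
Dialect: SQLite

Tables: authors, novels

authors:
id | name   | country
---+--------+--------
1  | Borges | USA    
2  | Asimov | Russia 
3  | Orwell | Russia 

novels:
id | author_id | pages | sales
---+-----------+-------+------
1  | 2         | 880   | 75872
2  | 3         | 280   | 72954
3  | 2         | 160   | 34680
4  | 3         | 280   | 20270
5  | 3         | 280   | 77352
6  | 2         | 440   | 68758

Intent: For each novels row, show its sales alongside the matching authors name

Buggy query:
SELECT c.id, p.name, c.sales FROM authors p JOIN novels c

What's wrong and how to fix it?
Bug: JOIN with no ON clause produces a cartesian product; every novels row pairs with every authors row

Fix: Add ON c.author_id = p.id to the JOIN

Corrected query:
SELECT c.id, p.name, c.sales FROM authors p JOIN novels c ON c.author_id = p.id

Result:
id | name   | sales
---+--------+------
1  | Asimov | 75872
2  | Orwell | 72954
3  | Asimov | 34680
4  | Orwell | 20270
5  | Orwell | 77352
6  | Asimov | 68758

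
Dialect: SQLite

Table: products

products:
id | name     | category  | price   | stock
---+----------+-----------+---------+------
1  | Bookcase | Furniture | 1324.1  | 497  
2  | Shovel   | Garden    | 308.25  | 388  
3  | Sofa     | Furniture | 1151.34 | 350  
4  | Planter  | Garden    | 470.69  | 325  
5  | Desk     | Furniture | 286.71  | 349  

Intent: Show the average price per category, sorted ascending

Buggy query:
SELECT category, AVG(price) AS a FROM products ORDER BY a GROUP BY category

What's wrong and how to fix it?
Bug: GROUP BY must precede ORDER BY

Fix: Move ORDER BY to the end, after GROUP BY

Corrected query:
SELECT category, AVG(price) AS a FROM products GROUP BY category ORDER BY a

Result:
category  | a         
----------+-----------
Garden    | 389.47    
Furniture | 920.716667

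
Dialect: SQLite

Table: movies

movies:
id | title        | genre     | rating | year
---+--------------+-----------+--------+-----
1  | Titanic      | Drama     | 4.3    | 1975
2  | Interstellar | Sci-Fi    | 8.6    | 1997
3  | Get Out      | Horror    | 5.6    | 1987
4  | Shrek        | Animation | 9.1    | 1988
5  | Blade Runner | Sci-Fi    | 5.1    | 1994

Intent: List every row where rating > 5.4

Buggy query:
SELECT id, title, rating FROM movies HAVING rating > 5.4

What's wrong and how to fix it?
Bug: This is a non-aggregate query (no GROUP BY, no aggregates), so in SQLite the HAVING clause is invalid here; a row-level condition belongs in WHERE

Fix: Replace HAVING with WHERE since the condition applies to individual rows

Corrected query:
SELECT id, title, rating FROM movies WHERE rating > 5.4

Result:
id | title        | rating
---+--------------+-------
2  | Interstellar | 8.6   
3  | Get Out      | 5.6   
4  | Shrek        | 9.1   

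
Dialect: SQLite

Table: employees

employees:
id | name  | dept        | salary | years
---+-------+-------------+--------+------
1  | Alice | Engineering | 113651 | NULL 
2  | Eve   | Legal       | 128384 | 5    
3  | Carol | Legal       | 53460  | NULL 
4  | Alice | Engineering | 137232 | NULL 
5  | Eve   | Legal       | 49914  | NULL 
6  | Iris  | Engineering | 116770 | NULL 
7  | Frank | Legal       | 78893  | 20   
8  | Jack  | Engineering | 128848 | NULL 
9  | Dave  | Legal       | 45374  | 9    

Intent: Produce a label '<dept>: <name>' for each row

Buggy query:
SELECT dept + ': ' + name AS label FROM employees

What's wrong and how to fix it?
Bug: '+' is numeric addition; on text columns SQLite converts them to 0 instead of concatenating

Fix: Use the || operator for string concatenation

Corrected query:
SELECT dept || ': ' || name AS label FROM employees

Result:
label             
------------------
Engineering: Alice
Legal: Eve        
Legal: Carol      
Engineering: Alice
Legal: Eve        
Engineering: Iris 
Legal: Frank      
Engineering: Jack 
Legal: Dave       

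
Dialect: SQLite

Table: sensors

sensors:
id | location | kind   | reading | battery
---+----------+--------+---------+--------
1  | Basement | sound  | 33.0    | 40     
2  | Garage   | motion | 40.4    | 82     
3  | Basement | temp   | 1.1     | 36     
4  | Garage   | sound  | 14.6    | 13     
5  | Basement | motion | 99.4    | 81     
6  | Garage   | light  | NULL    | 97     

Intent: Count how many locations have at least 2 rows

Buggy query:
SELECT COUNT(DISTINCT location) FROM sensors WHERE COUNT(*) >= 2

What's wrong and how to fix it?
Bug: COUNT(*) cannot appear in WHERE; the per-group count doesn't exist yet

Fix: Group first with HAVING COUNT(*) >= 2, then COUNT the resulting groups

Corrected query:
SELECT COUNT(*) FROM (SELECT location FROM sensors GROUP BY location HAVING COUNT(*) >= 2)

Result:
COUNT(*)
--------
2       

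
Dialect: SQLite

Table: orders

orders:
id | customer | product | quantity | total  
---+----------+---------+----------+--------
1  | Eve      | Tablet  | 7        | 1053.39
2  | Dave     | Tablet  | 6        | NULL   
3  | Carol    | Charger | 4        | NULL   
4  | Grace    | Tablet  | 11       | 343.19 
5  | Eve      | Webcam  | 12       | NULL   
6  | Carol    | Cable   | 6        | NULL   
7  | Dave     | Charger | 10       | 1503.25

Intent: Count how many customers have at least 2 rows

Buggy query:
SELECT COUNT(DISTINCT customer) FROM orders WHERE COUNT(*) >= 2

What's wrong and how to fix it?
Bug: COUNT(*) cannot appear in WHERE; the per-group count doesn't exist yet

Fix: Use a subquery that GROUPs and filters with HAVING, then count its rows

Corrected query:
SELECT COUNT(*) FROM (SELECT customer FROM orders GROUP BY customer HAVING COUNT(*) >= 2)

Result:
COUNT(*)
--------
3       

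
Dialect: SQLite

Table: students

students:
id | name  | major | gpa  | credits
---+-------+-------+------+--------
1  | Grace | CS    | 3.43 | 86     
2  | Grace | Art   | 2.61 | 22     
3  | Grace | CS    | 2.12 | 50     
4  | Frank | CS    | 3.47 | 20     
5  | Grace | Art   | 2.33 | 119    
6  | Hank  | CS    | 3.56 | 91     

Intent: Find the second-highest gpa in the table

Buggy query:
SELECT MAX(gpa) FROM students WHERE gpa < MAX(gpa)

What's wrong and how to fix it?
Bug: MAX(gpa) on the right of the comparison is an aggregate-in-WHERE error

Fix: Put the inner MAX in a scalar subquery

Corrected query:
SELECT MAX(gpa) FROM students WHERE gpa < (SELECT MAX(gpa) FROM students)

Result:
MAX(gpa)
--------
3.47    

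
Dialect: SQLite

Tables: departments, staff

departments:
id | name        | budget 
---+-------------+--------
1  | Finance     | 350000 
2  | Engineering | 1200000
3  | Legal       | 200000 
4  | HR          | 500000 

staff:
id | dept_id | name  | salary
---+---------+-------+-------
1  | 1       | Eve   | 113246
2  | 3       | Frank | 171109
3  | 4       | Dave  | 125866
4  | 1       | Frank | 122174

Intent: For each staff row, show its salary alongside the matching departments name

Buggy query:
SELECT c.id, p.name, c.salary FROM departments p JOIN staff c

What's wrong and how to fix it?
Bug: JOIN with no ON clause produces a cartesian product; every staff row pairs with every departments row

Fix: Add ON c.dept_id = p.id to the JOIN

Corrected query:
SELECT c.id, p.name, c.salary FROM departments p JOIN staff c ON c.dept_id = p.id

Result:
id | name    | salary
---+---------+-------
1  | Finance | 113246
2  | Legal   | 171109
3  | HR      | 125866
4  | Finance | 122174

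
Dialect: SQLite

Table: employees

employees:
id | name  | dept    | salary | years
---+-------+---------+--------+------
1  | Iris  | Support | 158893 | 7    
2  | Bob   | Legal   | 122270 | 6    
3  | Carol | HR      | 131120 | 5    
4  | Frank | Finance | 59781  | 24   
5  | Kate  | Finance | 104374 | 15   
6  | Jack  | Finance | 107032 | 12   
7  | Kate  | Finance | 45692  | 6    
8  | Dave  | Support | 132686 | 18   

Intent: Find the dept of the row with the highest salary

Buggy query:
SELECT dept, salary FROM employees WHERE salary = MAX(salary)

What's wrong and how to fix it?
Bug: WHERE is evaluated per row; an aggregate over the whole table isn't defined there

Fix: Wrap MAX in a scalar subquery so WHERE compares against a single value

Corrected query:
SELECT dept, salary FROM employees WHERE salary = (SELECT MAX(salary) FROM employees)

Result:
dept    | salary
--------+-------
Support | 158893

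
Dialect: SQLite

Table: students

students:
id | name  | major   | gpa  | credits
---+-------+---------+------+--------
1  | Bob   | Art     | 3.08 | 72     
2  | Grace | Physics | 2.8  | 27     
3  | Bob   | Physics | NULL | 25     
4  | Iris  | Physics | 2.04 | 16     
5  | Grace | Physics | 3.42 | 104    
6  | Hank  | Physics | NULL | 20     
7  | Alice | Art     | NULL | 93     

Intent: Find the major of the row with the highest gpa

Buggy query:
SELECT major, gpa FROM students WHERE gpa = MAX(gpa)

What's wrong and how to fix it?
Bug: MAX(gpa) is an aggregate and cannot be used directly in WHERE

Fix: Use a subquery: WHERE gpa = (SELECT MAX(gpa) FROM students)

Corrected query:
SELECT major, gpa FROM students WHERE gpa = (SELECT MAX(gpa) FROM students)

Result:
major   | gpa 
--------+-----
Physics | 3.42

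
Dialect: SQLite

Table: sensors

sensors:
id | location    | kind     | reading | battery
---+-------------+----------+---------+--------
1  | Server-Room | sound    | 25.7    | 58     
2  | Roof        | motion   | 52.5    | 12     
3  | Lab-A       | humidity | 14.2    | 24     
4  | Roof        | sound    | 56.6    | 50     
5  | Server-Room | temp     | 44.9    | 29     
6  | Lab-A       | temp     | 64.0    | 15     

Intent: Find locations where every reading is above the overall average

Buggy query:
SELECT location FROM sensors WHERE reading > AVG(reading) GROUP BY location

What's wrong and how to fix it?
Bug: WHERE evaluates per row before aggregation, so AVG() is unavailable

Fix: Compute the overall average in a scalar subquery and compare each group's MIN against it in HAVING

Corrected query:
SELECT location FROM sensors GROUP BY location HAVING MIN(reading) > (SELECT AVG(reading) FROM sensors)

Result:
location
--------
Roof    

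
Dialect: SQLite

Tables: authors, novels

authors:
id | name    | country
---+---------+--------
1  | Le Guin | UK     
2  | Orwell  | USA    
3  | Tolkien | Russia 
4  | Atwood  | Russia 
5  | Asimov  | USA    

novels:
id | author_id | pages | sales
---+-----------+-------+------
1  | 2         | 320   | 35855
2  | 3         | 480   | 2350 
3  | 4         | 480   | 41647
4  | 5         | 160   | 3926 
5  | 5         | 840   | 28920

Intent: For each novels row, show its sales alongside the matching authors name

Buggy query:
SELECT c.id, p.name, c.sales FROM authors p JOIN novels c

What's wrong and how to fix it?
Bug: JOIN with no ON clause produces a cartesian product; every novels row pairs with every authors row

Fix: Add ON c.author_id = p.id to the JOIN

Corrected query:
SELECT c.id, p.name, c.sales FROM authors p JOIN novels c ON c.author_id = p.id

Result:
id | name    | sales
---+---------+------
1  | Orwell  | 35855
2  | Tolkien | 2350 
3  | Atwood  | 41647
4  | Asimov  | 3926 
5  | Asimov  | 28920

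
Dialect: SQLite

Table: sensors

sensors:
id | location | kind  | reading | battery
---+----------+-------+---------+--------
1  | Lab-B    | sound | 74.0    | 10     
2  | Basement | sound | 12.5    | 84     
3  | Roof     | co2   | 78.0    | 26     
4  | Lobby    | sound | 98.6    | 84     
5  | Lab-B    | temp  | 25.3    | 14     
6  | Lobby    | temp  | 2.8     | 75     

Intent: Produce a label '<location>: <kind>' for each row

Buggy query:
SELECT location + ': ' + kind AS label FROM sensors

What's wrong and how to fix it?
Bug: '+' is numeric addition; on text columns SQLite converts them to 0 instead of concatenating

Fix: Use the || operator for string concatenation

Corrected query:
SELECT location || ': ' || kind AS label FROM sensors

Result:
label          
---------------
Lab-B: sound   
Basement: sound
Roof: co2      
Lobby: sound   
Lab-B: temp    
Lobby: temp    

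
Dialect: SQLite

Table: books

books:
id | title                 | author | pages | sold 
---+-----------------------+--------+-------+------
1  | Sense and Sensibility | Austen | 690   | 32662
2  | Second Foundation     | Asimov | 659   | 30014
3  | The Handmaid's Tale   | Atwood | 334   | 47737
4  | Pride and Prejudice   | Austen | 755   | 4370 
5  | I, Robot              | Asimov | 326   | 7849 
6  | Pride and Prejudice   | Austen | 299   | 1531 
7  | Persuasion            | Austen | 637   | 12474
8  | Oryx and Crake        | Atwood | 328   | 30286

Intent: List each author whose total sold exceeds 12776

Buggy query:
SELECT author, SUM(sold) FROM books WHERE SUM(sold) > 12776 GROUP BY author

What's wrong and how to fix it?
Bug: Aggregate functions cannot appear in a WHERE clause

Fix: Move the aggregate condition to a HAVING clause

Corrected query:
SELECT author, SUM(sold) FROM books GROUP BY author HAVING SUM(sold) > 12776

Result:
author | SUM(sold)
-------+----------
Asimov | 37863    
Atwood | 78023    
Austen | 51037    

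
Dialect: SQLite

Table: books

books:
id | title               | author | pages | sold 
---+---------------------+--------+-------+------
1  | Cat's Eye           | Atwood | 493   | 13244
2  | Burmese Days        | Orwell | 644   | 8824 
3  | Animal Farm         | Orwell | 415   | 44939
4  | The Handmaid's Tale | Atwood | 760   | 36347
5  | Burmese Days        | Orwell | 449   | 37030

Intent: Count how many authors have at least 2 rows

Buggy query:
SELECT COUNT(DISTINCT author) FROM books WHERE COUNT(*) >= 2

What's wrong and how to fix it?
Bug: WHERE filters individual rows, not groups, so a group-level COUNT is invalid there

Fix: Group first with HAVING COUNT(*) >= 2, then COUNT the resulting groups

Corrected query:
SELECT COUNT(*) FROM (SELECT author FROM books GROUP BY author HAVING COUNT(*) >= 2)

Result:
COUNT(*)
--------
2       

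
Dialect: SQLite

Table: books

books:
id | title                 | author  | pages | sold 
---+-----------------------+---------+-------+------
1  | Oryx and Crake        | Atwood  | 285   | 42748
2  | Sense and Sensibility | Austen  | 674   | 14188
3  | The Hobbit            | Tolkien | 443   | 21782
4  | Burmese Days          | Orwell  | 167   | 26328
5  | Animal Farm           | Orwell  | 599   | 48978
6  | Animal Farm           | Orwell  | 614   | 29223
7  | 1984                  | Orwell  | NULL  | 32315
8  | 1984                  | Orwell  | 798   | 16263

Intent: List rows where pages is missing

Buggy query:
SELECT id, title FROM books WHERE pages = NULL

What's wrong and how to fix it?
Bug: Comparing to NULL with '=' never matches; NULL = NULL is unknown, not true

Fix: Replace '= NULL' with 'IS NULL'

Corrected query:
SELECT id, title FROM books WHERE pages IS NULL

Result:
id | title
---+------
7  | 1984 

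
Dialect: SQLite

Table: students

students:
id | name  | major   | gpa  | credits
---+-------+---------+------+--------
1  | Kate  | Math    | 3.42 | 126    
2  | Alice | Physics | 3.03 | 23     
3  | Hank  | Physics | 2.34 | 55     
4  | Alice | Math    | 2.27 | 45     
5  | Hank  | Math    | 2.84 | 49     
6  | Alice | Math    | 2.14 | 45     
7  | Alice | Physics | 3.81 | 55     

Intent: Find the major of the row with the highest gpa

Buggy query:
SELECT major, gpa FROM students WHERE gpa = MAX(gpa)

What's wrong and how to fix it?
Bug: WHERE is evaluated per row; an aggregate over the whole table isn't defined there

Fix: Use a subquery: WHERE gpa = (SELECT MAX(gpa) FROM students)

Corrected query:
SELECT major, gpa FROM students WHERE gpa = (SELECT MAX(gpa) FROM students)

Result:
major   | gpa 
--------+-----
Physics | 3.81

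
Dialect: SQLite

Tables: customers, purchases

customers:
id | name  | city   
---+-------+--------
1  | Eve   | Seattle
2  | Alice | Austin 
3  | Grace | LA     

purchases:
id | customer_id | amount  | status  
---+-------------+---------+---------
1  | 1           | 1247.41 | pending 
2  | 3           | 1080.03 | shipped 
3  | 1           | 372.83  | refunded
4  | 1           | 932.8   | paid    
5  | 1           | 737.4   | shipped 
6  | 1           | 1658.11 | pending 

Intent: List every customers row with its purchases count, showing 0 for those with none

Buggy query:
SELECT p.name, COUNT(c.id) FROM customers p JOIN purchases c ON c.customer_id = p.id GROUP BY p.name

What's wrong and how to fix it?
Bug: INNER JOIN drops customers rows that have no matching purchases rows

Fix: Switch to LEFT JOIN to retain unmatched parent rows

Corrected query:
SELECT p.name, COUNT(c.id) FROM customers p LEFT JOIN purchases c ON c.customer_id = p.id GROUP BY p.name

Result:
name  | COUNT(c.id)
------+------------
Alice | 0          
Eve   | 5          
Grace | 1          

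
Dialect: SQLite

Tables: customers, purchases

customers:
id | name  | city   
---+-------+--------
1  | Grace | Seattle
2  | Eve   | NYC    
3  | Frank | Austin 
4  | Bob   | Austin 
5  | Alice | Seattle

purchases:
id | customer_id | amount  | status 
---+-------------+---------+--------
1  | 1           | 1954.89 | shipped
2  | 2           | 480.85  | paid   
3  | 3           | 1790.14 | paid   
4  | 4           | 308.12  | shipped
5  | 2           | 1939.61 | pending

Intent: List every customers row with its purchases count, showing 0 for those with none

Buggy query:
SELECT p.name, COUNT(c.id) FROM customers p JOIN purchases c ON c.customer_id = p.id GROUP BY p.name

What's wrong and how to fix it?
Bug: INNER JOIN drops customers rows that have no matching purchases rows

Fix: Use LEFT JOIN so parents without children still appear (COUNT(c.id) gives 0)

Corrected query:
SELECT p.name, COUNT(c.id) FROM customers p LEFT JOIN purchases c ON c.customer_id = p.id GROUP BY p.name

Result:
name  | COUNT(c.id)
------+------------
Alice | 0          
Bob   | 1          
Eve   | 2          
Frank | 1          
Grace | 1          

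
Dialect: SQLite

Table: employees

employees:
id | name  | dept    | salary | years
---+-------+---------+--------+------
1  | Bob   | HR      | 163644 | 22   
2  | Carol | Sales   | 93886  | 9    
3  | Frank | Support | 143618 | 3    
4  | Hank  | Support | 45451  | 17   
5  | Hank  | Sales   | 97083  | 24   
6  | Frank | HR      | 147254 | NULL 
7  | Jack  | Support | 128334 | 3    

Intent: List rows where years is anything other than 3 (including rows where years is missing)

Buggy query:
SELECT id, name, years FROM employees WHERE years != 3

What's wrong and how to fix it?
Bug: Inequality against NULL is unknown, not true; rows with NULL are dropped

Fix: Add an explicit OR years IS NULL to include the missing-value rows

Corrected query:
SELECT id, name, years FROM employees WHERE years != 3 OR years IS NULL

Result:
id | name  | years
---+-------+------
1  | Bob   | 22   
2  | Carol | 9    
4  | Hank  | 17   
5  | Hank  | 24   
6  | Frank | NULL 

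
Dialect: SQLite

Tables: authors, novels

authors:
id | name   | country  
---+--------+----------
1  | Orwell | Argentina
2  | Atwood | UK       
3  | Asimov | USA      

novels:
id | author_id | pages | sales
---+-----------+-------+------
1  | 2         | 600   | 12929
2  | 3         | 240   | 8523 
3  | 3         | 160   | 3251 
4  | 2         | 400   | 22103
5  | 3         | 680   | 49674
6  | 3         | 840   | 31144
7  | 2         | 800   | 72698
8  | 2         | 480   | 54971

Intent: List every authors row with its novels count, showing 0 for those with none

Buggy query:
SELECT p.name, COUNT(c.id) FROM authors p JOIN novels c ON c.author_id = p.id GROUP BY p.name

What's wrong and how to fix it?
Bug: An inner join excludes parents with zero children

Fix: Use LEFT JOIN so parents without children still appear (COUNT(c.id) gives 0)

Corrected query:
SELECT p.name, COUNT(c.id) FROM authors p LEFT JOIN novels c ON c.author_id = p.id GROUP BY p.name

Result:
name   | COUNT(c.id)
-------+------------
Asimov | 4          
Atwood | 4          
Orwell | 0          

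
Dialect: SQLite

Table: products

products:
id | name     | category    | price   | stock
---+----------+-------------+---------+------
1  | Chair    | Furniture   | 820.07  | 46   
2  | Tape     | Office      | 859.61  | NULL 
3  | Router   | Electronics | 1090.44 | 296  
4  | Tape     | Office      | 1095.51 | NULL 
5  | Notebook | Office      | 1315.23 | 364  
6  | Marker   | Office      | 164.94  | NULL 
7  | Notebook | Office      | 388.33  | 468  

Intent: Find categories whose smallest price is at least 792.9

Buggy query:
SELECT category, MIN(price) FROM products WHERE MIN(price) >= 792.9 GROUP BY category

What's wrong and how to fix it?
Bug: Aggregates like MIN are computed per group after WHERE runs

Fix: Replace WHERE with HAVING after the GROUP BY

Corrected query:
SELECT category, MIN(price) FROM products GROUP BY category HAVING MIN(price) >= 792.9

Result:
category    | MIN(price)
------------+-----------
Electronics | 1090.44   
Furniture   | 820.07    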